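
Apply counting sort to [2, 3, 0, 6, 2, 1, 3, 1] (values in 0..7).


Count array: [1, 2, 2, 2, 0, 0, 1, 0]
Reconstruct: [0, 1, 1, 2, 2, 3, 3, 6]


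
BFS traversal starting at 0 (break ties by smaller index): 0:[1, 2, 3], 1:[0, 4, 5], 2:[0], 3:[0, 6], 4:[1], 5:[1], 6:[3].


BFS queue: start with [0]
Visit order: [0, 1, 2, 3, 4, 5, 6]


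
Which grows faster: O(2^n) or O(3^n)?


exponential grows slower than exponential (base 3)
O(2^n) is asymptotically smaller; O(3^n) grows faster


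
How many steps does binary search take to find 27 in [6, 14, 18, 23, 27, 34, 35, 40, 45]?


Search for 27:
[0,8] mid=4 arr[4]=27
Total: 1 comparisons


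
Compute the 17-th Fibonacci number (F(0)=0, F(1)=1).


F(n)=F(n-1)+F(n-2)
...F(15)=610, F(16)=987, F(17)=1597


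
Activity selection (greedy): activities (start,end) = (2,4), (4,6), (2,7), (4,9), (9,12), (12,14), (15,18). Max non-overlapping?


Greedy: pick earliest-ending, then skip overlaps.
Selected (5 activities): [(2, 4), (4, 6), (9, 12), (12, 14), (15, 18)]


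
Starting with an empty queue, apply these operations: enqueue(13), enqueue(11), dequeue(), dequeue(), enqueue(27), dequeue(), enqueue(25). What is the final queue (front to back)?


enqueue(13) -> [13]
enqueue(11) -> [13, 11]
dequeue() returns 13 -> [11]
dequeue() returns 11 -> []
enqueue(27) -> [27]
dequeue() returns 27 -> []
enqueue(25) -> [25]
Final queue (front to back): [25]


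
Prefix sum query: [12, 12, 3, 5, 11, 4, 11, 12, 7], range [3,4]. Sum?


Prefix sums: [0, 12, 24, 27, 32, 43, 47, 58, 70, 77]
Sum[3..4] = prefix[5] - prefix[3] = 43 - 27 = 16


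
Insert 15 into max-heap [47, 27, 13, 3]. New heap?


Append 15: [47, 27, 13, 3, 15]
Bubble up: no swaps needed
Result: [47, 27, 13, 3, 15]


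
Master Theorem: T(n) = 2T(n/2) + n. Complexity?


a=2, b=2, c=1. log_2(2)=1 = c=1. Case 2: O(n^c log n) = O(n log n)
Complexity: O(n log n)


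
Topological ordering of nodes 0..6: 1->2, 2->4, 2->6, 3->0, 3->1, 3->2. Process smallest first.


Kahn's algorithm, process smallest node first
Order: [3, 0, 1, 2, 4, 5, 6]


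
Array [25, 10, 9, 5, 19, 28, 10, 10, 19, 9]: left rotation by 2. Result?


Left rotate by 2: [9, 5, 19, 28, 10, 10, 19, 9, 25, 10]


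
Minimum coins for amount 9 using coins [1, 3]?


dp[0]=0; dp[i]=1+min(dp[i-c] for c in coins)
...dp[4]=2, dp[5]=3, dp[6]=2, dp[7]=3, dp[8]=4, dp[9]=3
Minimum coins for 9 = 3


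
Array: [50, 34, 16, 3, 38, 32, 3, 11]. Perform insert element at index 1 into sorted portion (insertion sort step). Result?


After one pass: [34, 50, 16, 3, 38, 32, 3, 11]


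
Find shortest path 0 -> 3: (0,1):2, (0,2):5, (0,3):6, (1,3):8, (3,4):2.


Dijkstra from 0:
Distances: {0: 0, 1: 2, 2: 5, 3: 6, 4: 8}
Shortest distance to 3 = 6, path = [0, 3]


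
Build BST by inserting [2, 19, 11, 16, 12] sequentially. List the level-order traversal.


Root = 2; build tree by BST insertion.
Level-Order traversal: [2, 19, 11, 16, 12]


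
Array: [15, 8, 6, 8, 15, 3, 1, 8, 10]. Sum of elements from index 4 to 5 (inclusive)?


Prefix sums: [0, 15, 23, 29, 37, 52, 55, 56, 64, 74]
Sum[4..5] = prefix[6] - prefix[4] = 55 - 37 = 18


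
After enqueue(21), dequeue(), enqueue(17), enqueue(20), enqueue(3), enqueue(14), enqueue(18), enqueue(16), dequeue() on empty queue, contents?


enqueue(21) -> [21]
dequeue() returns 21 -> []
enqueue(17) -> [17]
enqueue(20) -> [17, 20]
enqueue(3) -> [17, 20, 3]
enqueue(14) -> [17, 20, 3, 14]
enqueue(18) -> [17, 20, 3, 14, 18]
enqueue(16) -> [17, 20, 3, 14, 18, 16]
dequeue() returns 17 -> [20, 3, 14, 18, 16]
Final queue (front to back): [20, 3, 14, 18, 16]


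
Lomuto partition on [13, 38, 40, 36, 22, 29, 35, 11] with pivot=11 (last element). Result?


Elements <= 11 go left of pivot.
Result: [11, 38, 40, 36, 22, 29, 35, 13], pivot at index 0


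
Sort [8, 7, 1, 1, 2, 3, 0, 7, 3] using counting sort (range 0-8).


Count array: [1, 2, 1, 2, 0, 0, 0, 2, 1]
Reconstruct: [0, 1, 1, 2, 3, 3, 7, 7, 8]


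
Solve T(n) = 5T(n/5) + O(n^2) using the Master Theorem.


a=5, b=5, c=2. log_5(5)=1 < c=2. Case 3: O(n^c) = O(n^2)
Complexity: O(n^2)


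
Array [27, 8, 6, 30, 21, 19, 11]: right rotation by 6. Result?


Right rotate by 6: [8, 6, 30, 21, 19, 11, 27]


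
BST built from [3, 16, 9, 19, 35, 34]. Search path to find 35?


BST root = 3
Search for 35: compare at each node
Path: [3, 16, 19, 35]


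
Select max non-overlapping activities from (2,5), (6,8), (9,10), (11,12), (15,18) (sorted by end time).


Greedy: pick earliest-ending, then skip overlaps.
Selected (5 activities): [(2, 5), (6, 8), (9, 10), (11, 12), (15, 18)]


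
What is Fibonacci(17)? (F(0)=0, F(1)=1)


F(n)=F(n-1)+F(n-2)
...F(15)=610, F(16)=987, F(17)=1597


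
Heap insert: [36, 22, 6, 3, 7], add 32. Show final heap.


Append 32: [36, 22, 6, 3, 7, 32]
Bubble up: swap idx 5(32) with idx 2(6)
Result: [36, 22, 32, 3, 7, 6]


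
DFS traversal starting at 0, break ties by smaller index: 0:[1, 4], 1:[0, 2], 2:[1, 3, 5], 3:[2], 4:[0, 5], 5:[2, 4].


DFS stack-based: start with [0]
Visit order: [0, 1, 2, 3, 5, 4]


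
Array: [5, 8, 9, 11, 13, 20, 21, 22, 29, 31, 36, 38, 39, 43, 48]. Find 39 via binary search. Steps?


Search for 39:
[0,14] mid=7 arr[7]=22
[8,14] mid=11 arr[11]=38
[12,14] mid=13 arr[13]=43
[12,12] mid=12 arr[12]=39
Total: 4 comparisons


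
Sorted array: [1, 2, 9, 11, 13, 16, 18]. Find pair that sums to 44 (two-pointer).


Two pointers: lo=0, hi=6
No pair sums to 44


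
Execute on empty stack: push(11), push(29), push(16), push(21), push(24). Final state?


push(11) -> [11]
push(29) -> [11, 29]
push(16) -> [11, 29, 16]
push(21) -> [11, 29, 16, 21]
push(24) -> [11, 29, 16, 21, 24]
Final stack (bottom to top): [11, 29, 16, 21, 24]


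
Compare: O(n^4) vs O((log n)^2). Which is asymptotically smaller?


polylogarithmic grows slower than quartic
O((log n)^2) is asymptotically smaller; O(n^4) grows faster


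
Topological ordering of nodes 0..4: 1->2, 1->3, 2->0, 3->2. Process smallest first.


Kahn's algorithm, process smallest node first
Order: [1, 3, 2, 0, 4]


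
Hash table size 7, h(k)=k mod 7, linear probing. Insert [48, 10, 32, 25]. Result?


Insertions: 48->slot 6; 10->slot 3; 32->slot 4; 25->slot 5
Table: [None, None, None, 10, 32, 25, 48]


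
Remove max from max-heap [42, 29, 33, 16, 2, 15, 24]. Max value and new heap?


Max = 42
Replace root with last, heapify down
Resulting heap: [33, 29, 24, 16, 2, 15]


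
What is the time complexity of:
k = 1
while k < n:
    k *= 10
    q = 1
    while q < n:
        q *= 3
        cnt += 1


Per nesting level: O(log n) * O(log n) = O((log n)^2)
Complexity: O((log n)^2)


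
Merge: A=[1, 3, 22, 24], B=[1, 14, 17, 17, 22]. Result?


Compare heads, take smaller each step.
Merged: [1, 1, 3, 14, 17, 17, 22, 22, 24]


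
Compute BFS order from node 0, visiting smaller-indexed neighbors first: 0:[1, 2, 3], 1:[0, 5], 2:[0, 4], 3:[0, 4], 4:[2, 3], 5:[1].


BFS queue: start with [0]
Visit order: [0, 1, 2, 3, 5, 4]


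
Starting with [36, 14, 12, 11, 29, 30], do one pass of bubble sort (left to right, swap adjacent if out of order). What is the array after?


After one pass: [14, 12, 11, 29, 30, 36]


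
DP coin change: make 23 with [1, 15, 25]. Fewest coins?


dp[0]=0; dp[i]=1+min(dp[i-c] for c in coins)
...dp[18]=4, dp[19]=5, dp[20]=6, dp[21]=7, dp[22]=8, dp[23]=9
Minimum coins for 23 = 9


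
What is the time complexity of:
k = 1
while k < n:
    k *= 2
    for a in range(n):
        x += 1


Per nesting level: O(log n) * O(n) = O(n log n)
Complexity: O(n log n)


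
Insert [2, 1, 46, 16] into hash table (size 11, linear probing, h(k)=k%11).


Insertions: 2->slot 2; 1->slot 1; 46->slot 3; 16->slot 5
Table: [None, 1, 2, 46, None, 16, None, None, None, None, None]


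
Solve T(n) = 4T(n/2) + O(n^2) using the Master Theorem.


a=4, b=2, c=2. log_2(4)=2 = c=2. Case 2: O(n^c log n) = O(n^2 log n)
Complexity: O(n^2 log n)


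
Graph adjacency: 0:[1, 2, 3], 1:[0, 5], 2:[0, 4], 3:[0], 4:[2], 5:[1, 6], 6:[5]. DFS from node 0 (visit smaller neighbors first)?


DFS stack-based: start with [0]
Visit order: [0, 1, 5, 6, 2, 4, 3]


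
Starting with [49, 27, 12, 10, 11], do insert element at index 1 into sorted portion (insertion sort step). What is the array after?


After one pass: [27, 49, 12, 10, 11]


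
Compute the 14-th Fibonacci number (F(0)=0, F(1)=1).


F(n)=F(n-1)+F(n-2)
...F(12)=144, F(13)=233, F(14)=377


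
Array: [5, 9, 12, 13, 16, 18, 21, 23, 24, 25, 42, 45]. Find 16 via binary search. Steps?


Search for 16:
[0,11] mid=5 arr[5]=18
[0,4] mid=2 arr[2]=12
[3,4] mid=3 arr[3]=13
[4,4] mid=4 arr[4]=16
Total: 4 comparisons


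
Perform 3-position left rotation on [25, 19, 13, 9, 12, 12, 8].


Left rotate by 3: [9, 12, 12, 8, 25, 19, 13]


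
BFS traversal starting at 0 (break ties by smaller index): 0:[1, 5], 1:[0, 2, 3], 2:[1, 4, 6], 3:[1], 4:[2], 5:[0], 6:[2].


BFS queue: start with [0]
Visit order: [0, 1, 5, 2, 3, 4, 6]


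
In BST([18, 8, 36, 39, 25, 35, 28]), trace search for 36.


BST root = 18
Search for 36: compare at each node
Path: [18, 36]


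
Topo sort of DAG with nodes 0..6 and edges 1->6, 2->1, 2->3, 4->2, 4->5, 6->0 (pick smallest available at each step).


Kahn's algorithm, process smallest node first
Order: [4, 2, 1, 3, 5, 6, 0]


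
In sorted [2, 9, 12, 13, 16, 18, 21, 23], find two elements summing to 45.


Two pointers: lo=0, hi=7
No pair sums to 45


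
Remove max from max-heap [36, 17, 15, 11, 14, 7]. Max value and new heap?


Max = 36
Replace root with last, heapify down
Resulting heap: [17, 14, 15, 11, 7]


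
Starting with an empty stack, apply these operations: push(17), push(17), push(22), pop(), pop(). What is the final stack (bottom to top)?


push(17) -> [17]
push(17) -> [17, 17]
push(22) -> [17, 17, 22]
pop() returns 22 -> [17, 17]
pop() returns 17 -> [17]
Final stack (bottom to top): [17]


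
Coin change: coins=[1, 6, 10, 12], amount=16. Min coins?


dp[0]=0; dp[i]=1+min(dp[i-c] for c in coins)
...dp[11]=2, dp[12]=1, dp[13]=2, dp[14]=3, dp[15]=4, dp[16]=2
Minimum coins for 16 = 2


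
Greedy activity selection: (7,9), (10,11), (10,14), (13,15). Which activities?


Greedy: pick earliest-ending, then skip overlaps.
Selected (3 activities): [(7, 9), (10, 11), (13, 15)]


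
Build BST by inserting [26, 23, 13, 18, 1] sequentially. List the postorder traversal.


Root = 26; build tree by BST insertion.
Postorder traversal: [1, 18, 13, 23, 26]


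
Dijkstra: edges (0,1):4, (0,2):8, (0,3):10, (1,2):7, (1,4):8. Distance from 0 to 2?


Dijkstra from 0:
Distances: {0: 0, 1: 4, 2: 8, 3: 10, 4: 12}
Shortest distance to 2 = 8, path = [0, 2]


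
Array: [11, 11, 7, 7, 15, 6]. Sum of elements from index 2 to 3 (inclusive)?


Prefix sums: [0, 11, 22, 29, 36, 51, 57]
Sum[2..3] = prefix[4] - prefix[2] = 36 - 22 = 14


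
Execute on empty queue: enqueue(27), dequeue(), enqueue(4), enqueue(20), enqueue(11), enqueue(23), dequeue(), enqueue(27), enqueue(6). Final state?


enqueue(27) -> [27]
dequeue() returns 27 -> []
enqueue(4) -> [4]
enqueue(20) -> [4, 20]
enqueue(11) -> [4, 20, 11]
enqueue(23) -> [4, 20, 11, 23]
dequeue() returns 4 -> [20, 11, 23]
enqueue(27) -> [20, 11, 23, 27]
enqueue(6) -> [20, 11, 23, 27, 6]
Final queue (front to back): [20, 11, 23, 27, 6]


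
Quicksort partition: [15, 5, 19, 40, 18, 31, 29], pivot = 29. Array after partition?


Elements <= 29 go left of pivot.
Result: [15, 5, 19, 18, 29, 31, 40], pivot at index 4


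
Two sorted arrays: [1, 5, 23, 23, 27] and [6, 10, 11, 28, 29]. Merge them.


Compare heads, take smaller each step.
Merged: [1, 5, 6, 10, 11, 23, 23, 27, 28, 29]


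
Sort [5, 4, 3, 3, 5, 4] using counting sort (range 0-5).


Count array: [0, 0, 0, 2, 2, 2]
Reconstruct: [3, 3, 4, 4, 5, 5]


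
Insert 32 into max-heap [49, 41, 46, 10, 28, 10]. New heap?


Append 32: [49, 41, 46, 10, 28, 10, 32]
Bubble up: no swaps needed
Result: [49, 41, 46, 10, 28, 10, 32]


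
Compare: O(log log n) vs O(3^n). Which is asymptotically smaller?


double-logarithmic grows slower than exponential (base 3)
O(log log n) is asymptotically smaller; O(3^n) grows faster


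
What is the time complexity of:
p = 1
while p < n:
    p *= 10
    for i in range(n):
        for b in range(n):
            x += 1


Per nesting level: O(log n) * O(n) * O(n) = O(n^2 log n)
Complexity: O(n^2 log n)


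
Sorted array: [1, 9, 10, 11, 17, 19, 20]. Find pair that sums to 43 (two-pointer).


Two pointers: lo=0, hi=6
No pair sums to 43


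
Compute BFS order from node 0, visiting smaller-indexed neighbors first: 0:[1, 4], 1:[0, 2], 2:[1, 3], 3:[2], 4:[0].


BFS queue: start with [0]
Visit order: [0, 1, 4, 2, 3]


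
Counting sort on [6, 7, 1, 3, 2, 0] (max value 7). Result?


Count array: [1, 1, 1, 1, 0, 0, 1, 1]
Reconstruct: [0, 1, 2, 3, 6, 7]


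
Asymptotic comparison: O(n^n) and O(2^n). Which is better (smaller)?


exponential grows slower than n^n
O(2^n) is asymptotically smaller; O(n^n) grows faster


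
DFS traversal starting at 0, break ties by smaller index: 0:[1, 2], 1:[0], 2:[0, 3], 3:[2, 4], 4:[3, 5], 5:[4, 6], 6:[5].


DFS stack-based: start with [0]
Visit order: [0, 1, 2, 3, 4, 5, 6]


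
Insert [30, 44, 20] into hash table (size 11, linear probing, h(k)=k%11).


Insertions: 30->slot 8; 44->slot 0; 20->slot 9
Table: [44, None, None, None, None, None, None, None, 30, 20, None]


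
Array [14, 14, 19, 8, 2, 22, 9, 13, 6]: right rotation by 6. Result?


Right rotate by 6: [8, 2, 22, 9, 13, 6, 14, 14, 19]


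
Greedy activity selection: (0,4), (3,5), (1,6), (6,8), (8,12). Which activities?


Greedy: pick earliest-ending, then skip overlaps.
Selected (3 activities): [(0, 4), (6, 8), (8, 12)]


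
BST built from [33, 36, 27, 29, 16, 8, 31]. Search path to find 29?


BST root = 33
Search for 29: compare at each node
Path: [33, 27, 29]


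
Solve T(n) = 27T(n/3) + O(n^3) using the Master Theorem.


a=27, b=3, c=3. log_3(27)=3 = c=3. Case 2: O(n^c log n) = O(n^3 log n)
Complexity: O(n^3 log n)


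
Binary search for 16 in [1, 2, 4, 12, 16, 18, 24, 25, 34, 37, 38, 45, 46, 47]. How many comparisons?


Search for 16:
[0,13] mid=6 arr[6]=24
[0,5] mid=2 arr[2]=4
[3,5] mid=4 arr[4]=16
Total: 3 comparisons


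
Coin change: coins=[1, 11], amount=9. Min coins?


dp[0]=0; dp[i]=1+min(dp[i-c] for c in coins)
...dp[4]=4, dp[5]=5, dp[6]=6, dp[7]=7, dp[8]=8, dp[9]=9
Minimum coins for 9 = 9


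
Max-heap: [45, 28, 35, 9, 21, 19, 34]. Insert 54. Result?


Append 54: [45, 28, 35, 9, 21, 19, 34, 54]
Bubble up: swap idx 7(54) with idx 3(9); swap idx 3(54) with idx 1(28); swap idx 1(54) with idx 0(45)
Result: [54, 45, 35, 28, 21, 19, 34, 9]


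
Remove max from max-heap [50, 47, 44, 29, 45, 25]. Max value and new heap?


Max = 50
Replace root with last, heapify down
Resulting heap: [47, 45, 44, 29, 25]


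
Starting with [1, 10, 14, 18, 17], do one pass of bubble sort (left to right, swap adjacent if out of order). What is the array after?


After one pass: [1, 10, 14, 17, 18]


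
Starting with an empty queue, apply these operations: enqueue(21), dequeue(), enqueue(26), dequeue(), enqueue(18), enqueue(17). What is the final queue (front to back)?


enqueue(21) -> [21]
dequeue() returns 21 -> []
enqueue(26) -> [26]
dequeue() returns 26 -> []
enqueue(18) -> [18]
enqueue(17) -> [18, 17]
Final queue (front to back): [18, 17]


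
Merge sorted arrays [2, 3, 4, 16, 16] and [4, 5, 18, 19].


Compare heads, take smaller each step.
Merged: [2, 3, 4, 4, 5, 16, 16, 18, 19]


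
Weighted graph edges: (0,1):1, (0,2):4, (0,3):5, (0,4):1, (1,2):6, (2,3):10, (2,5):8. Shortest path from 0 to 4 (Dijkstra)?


Dijkstra from 0:
Distances: {0: 0, 1: 1, 2: 4, 3: 5, 4: 1, 5: 12}
Shortest distance to 4 = 1, path = [0, 4]


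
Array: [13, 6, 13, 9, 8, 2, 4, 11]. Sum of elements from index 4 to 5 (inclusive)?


Prefix sums: [0, 13, 19, 32, 41, 49, 51, 55, 66]
Sum[4..5] = prefix[6] - prefix[4] = 51 - 41 = 10


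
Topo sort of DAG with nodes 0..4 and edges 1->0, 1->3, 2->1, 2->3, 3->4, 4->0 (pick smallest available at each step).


Kahn's algorithm, process smallest node first
Order: [2, 1, 3, 4, 0]


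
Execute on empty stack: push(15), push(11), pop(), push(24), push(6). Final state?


push(15) -> [15]
push(11) -> [15, 11]
pop() returns 11 -> [15]
push(24) -> [15, 24]
push(6) -> [15, 24, 6]
Final stack (bottom to top): [15, 24, 6]


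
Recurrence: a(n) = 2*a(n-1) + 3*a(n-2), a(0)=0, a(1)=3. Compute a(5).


Build bottom-up:
...a(3)=21, a(4)=60, a(5)=2*60+3*21=183


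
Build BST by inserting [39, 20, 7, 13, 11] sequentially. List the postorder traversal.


Root = 39; build tree by BST insertion.
Postorder traversal: [11, 13, 7, 20, 39]


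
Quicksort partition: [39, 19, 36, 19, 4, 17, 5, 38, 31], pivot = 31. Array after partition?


Elements <= 31 go left of pivot.
Result: [19, 19, 4, 17, 5, 31, 36, 38, 39], pivot at index 5


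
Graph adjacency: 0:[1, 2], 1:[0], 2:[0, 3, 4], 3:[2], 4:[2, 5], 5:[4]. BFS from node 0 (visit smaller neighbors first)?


BFS queue: start with [0]
Visit order: [0, 1, 2, 3, 4, 5]


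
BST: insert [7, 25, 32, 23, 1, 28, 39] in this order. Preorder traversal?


Root = 7; build tree by BST insertion.
Preorder traversal: [7, 1, 25, 23, 32, 28, 39]


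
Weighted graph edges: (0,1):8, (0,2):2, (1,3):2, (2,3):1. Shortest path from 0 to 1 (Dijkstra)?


Dijkstra from 0:
Distances: {0: 0, 1: 5, 2: 2, 3: 3}
Shortest distance to 1 = 5, path = [0, 2, 3, 1]


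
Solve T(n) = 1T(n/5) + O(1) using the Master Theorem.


a=1, b=5, c=0. log_5(1)=0 = c=0. Case 2: O(n^c log n) = O(log n)
Complexity: O(log n)


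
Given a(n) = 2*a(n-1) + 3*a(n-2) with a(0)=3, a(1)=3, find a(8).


Build bottom-up:
...a(6)=1095, a(7)=3279, a(8)=2*3279+3*1095=9843


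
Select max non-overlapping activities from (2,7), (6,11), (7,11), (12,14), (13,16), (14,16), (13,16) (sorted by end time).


Greedy: pick earliest-ending, then skip overlaps.
Selected (4 activities): [(2, 7), (7, 11), (12, 14), (14, 16)]


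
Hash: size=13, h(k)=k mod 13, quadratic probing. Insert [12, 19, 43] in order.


Insertions: 12->slot 12; 19->slot 6; 43->slot 4
Table: [None, None, None, None, 43, None, 19, None, None, None, None, None, 12]


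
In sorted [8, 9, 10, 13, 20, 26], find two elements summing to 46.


Two pointers: lo=0, hi=5
Found pair: (20, 26) summing to 46


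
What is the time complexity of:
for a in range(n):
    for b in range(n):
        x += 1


Per nesting level: O(n) * O(n) = O(n^2)
Complexity: O(n^2)


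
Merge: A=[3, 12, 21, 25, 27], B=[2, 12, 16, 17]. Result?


Compare heads, take smaller each step.
Merged: [2, 3, 12, 12, 16, 17, 21, 25, 27]


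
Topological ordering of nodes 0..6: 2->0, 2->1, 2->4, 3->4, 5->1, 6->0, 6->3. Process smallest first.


Kahn's algorithm, process smallest node first
Order: [2, 5, 1, 6, 0, 3, 4]


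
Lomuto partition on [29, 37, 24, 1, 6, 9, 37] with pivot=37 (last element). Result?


Elements <= 37 go left of pivot.
Result: [29, 37, 24, 1, 6, 9, 37], pivot at index 6


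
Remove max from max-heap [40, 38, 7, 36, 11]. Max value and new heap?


Max = 40
Replace root with last, heapify down
Resulting heap: [38, 36, 7, 11]


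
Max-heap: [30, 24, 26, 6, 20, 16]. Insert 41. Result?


Append 41: [30, 24, 26, 6, 20, 16, 41]
Bubble up: swap idx 6(41) with idx 2(26); swap idx 2(41) with idx 0(30)
Result: [41, 24, 30, 6, 20, 16, 26]


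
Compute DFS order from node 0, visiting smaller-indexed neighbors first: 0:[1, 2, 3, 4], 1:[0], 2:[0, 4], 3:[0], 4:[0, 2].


DFS stack-based: start with [0]
Visit order: [0, 1, 2, 4, 3]


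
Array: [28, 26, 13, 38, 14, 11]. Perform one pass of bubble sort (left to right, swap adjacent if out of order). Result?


After one pass: [26, 13, 28, 14, 11, 38]


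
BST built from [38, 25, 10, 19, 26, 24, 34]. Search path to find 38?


BST root = 38
Search for 38: compare at each node
Path: [38]


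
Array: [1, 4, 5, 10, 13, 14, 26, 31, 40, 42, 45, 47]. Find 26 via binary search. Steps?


Search for 26:
[0,11] mid=5 arr[5]=14
[6,11] mid=8 arr[8]=40
[6,7] mid=6 arr[6]=26
Total: 3 comparisons


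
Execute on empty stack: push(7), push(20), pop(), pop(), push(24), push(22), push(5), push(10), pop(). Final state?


push(7) -> [7]
push(20) -> [7, 20]
pop() returns 20 -> [7]
pop() returns 7 -> []
push(24) -> [24]
push(22) -> [24, 22]
push(5) -> [24, 22, 5]
push(10) -> [24, 22, 5, 10]
pop() returns 10 -> [24, 22, 5]
Final stack (bottom to top): [24, 22, 5]


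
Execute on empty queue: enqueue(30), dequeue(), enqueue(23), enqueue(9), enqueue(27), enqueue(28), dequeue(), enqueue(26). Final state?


enqueue(30) -> [30]
dequeue() returns 30 -> []
enqueue(23) -> [23]
enqueue(9) -> [23, 9]
enqueue(27) -> [23, 9, 27]
enqueue(28) -> [23, 9, 27, 28]
dequeue() returns 23 -> [9, 27, 28]
enqueue(26) -> [9, 27, 28, 26]
Final queue (front to back): [9, 27, 28, 26]


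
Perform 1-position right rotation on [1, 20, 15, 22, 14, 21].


Right rotate by 1: [21, 1, 20, 15, 22, 14]


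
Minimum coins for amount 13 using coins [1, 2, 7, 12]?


dp[0]=0; dp[i]=1+min(dp[i-c] for c in coins)
...dp[8]=2, dp[9]=2, dp[10]=3, dp[11]=3, dp[12]=1, dp[13]=2
Minimum coins for 13 = 2


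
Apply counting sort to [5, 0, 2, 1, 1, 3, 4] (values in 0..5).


Count array: [1, 2, 1, 1, 1, 1]
Reconstruct: [0, 1, 1, 2, 3, 4, 5]


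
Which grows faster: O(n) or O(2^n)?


linear grows slower than exponential
O(n) is asymptotically smaller; O(2^n) grows faster


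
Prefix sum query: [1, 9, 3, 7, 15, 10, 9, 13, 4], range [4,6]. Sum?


Prefix sums: [0, 1, 10, 13, 20, 35, 45, 54, 67, 71]
Sum[4..6] = prefix[7] - prefix[4] = 54 - 20 = 34


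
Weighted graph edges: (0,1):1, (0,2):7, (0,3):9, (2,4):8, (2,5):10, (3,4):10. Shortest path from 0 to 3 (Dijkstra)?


Dijkstra from 0:
Distances: {0: 0, 1: 1, 2: 7, 3: 9, 4: 15, 5: 17}
Shortest distance to 3 = 9, path = [0, 3]


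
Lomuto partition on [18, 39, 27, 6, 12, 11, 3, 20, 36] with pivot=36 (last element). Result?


Elements <= 36 go left of pivot.
Result: [18, 27, 6, 12, 11, 3, 20, 36, 39], pivot at index 7


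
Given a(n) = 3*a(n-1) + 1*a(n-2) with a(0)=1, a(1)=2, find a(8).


Build bottom-up:
...a(6)=829, a(7)=2738, a(8)=3*2738+1*829=9043


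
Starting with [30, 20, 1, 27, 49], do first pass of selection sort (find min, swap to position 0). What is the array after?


After one pass: [1, 20, 30, 27, 49]


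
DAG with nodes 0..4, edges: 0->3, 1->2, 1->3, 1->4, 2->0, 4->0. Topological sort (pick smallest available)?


Kahn's algorithm, process smallest node first
Order: [1, 2, 4, 0, 3]


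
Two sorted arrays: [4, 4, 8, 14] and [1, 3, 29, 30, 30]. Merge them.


Compare heads, take smaller each step.
Merged: [1, 3, 4, 4, 8, 14, 29, 30, 30]


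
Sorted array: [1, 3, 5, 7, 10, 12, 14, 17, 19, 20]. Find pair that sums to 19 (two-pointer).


Two pointers: lo=0, hi=9
Found pair: (5, 14) summing to 19


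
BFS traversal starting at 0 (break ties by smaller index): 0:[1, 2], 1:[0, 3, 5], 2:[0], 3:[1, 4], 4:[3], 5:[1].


BFS queue: start with [0]
Visit order: [0, 1, 2, 3, 5, 4]


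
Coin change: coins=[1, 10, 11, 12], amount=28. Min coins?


dp[0]=0; dp[i]=1+min(dp[i-c] for c in coins)
...dp[23]=2, dp[24]=2, dp[25]=3, dp[26]=4, dp[27]=5, dp[28]=6
Minimum coins for 28 = 6


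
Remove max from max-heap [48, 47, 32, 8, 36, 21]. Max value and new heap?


Max = 48
Replace root with last, heapify down
Resulting heap: [47, 36, 32, 8, 21]


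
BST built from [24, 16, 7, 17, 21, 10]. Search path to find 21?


BST root = 24
Search for 21: compare at each node
Path: [24, 16, 17, 21]


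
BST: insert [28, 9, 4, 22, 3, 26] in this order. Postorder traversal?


Root = 28; build tree by BST insertion.
Postorder traversal: [3, 4, 26, 22, 9, 28]


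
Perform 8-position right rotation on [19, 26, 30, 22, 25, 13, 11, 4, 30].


Right rotate by 8: [26, 30, 22, 25, 13, 11, 4, 30, 19]


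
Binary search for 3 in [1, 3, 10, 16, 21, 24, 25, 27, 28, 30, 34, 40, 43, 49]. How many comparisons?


Search for 3:
[0,13] mid=6 arr[6]=25
[0,5] mid=2 arr[2]=10
[0,1] mid=0 arr[0]=1
[1,1] mid=1 arr[1]=3
Total: 4 comparisons


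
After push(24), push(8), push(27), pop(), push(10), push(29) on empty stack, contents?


push(24) -> [24]
push(8) -> [24, 8]
push(27) -> [24, 8, 27]
pop() returns 27 -> [24, 8]
push(10) -> [24, 8, 10]
push(29) -> [24, 8, 10, 29]
Final stack (bottom to top): [24, 8, 10, 29]


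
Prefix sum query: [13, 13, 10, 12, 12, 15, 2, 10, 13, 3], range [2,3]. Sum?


Prefix sums: [0, 13, 26, 36, 48, 60, 75, 77, 87, 100, 103]
Sum[2..3] = prefix[4] - prefix[2] = 48 - 26 = 22


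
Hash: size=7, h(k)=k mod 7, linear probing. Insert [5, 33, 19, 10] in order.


Insertions: 5->slot 5; 33->slot 6; 19->slot 0; 10->slot 3
Table: [19, None, None, 10, None, 5, 33]


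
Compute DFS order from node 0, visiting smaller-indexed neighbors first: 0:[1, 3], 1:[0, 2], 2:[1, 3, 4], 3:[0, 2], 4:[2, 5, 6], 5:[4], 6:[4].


DFS stack-based: start with [0]
Visit order: [0, 1, 2, 3, 4, 5, 6]


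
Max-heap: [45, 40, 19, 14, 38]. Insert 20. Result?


Append 20: [45, 40, 19, 14, 38, 20]
Bubble up: swap idx 5(20) with idx 2(19)
Result: [45, 40, 20, 14, 38, 19]


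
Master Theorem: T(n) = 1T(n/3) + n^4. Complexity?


a=1, b=3, c=4. log_3(1)=0 < c=4. Case 3: O(n^c) = O(n^4)
Complexity: O(n^4)


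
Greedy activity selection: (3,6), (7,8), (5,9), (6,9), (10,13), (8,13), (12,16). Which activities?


Greedy: pick earliest-ending, then skip overlaps.
Selected (3 activities): [(3, 6), (7, 8), (10, 13)]


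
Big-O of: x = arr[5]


Analysis: constant-time operation, no loop
Complexity: O(1)


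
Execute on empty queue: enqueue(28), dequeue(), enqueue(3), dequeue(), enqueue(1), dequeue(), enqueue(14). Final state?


enqueue(28) -> [28]
dequeue() returns 28 -> []
enqueue(3) -> [3]
dequeue() returns 3 -> []
enqueue(1) -> [1]
dequeue() returns 1 -> []
enqueue(14) -> [14]
Final queue (front to back): [14]


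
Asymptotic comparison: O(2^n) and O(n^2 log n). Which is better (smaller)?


n^2 log n grows slower than exponential
O(n^2 log n) is asymptotically smaller; O(2^n) grows faster


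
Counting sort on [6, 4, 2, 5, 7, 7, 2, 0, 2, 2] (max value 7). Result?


Count array: [1, 0, 4, 0, 1, 1, 1, 2]
Reconstruct: [0, 2, 2, 2, 2, 4, 5, 6, 7, 7]


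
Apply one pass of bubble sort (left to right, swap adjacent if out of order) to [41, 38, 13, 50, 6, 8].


After one pass: [38, 13, 41, 6, 8, 50]


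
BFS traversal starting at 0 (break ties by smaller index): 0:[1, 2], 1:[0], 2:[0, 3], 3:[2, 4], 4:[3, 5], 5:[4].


BFS queue: start with [0]
Visit order: [0, 1, 2, 3, 4, 5]


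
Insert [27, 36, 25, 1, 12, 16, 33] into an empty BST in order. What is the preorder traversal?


Root = 27; build tree by BST insertion.
Preorder traversal: [27, 25, 1, 12, 16, 36, 33]


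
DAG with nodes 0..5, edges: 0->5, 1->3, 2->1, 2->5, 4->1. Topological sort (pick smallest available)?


Kahn's algorithm, process smallest node first
Order: [0, 2, 4, 1, 3, 5]


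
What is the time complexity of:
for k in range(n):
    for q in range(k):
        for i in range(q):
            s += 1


Per nesting level: O(n) * O(n) [triangular over k] * O(n) [triangular over q] = O(n^3)
Complexity: O(n^3)


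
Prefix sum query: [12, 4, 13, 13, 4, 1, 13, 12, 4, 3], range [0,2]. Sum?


Prefix sums: [0, 12, 16, 29, 42, 46, 47, 60, 72, 76, 79]
Sum[0..2] = prefix[3] - prefix[0] = 29 - 0 = 29


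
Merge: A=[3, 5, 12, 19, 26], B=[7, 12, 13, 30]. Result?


Compare heads, take smaller each step.
Merged: [3, 5, 7, 12, 12, 13, 19, 26, 30]


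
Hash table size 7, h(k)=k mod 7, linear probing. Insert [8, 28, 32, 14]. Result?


Insertions: 8->slot 1; 28->slot 0; 32->slot 4; 14->slot 2
Table: [28, 8, 14, None, 32, None, None]


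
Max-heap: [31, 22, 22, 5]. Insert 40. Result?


Append 40: [31, 22, 22, 5, 40]
Bubble up: swap idx 4(40) with idx 1(22); swap idx 1(40) with idx 0(31)
Result: [40, 31, 22, 5, 22]


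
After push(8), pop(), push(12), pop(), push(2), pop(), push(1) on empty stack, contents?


push(8) -> [8]
pop() returns 8 -> []
push(12) -> [12]
pop() returns 12 -> []
push(2) -> [2]
pop() returns 2 -> []
push(1) -> [1]
Final stack (bottom to top): [1]


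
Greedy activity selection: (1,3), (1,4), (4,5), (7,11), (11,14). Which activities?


Greedy: pick earliest-ending, then skip overlaps.
Selected (4 activities): [(1, 3), (4, 5), (7, 11), (11, 14)]


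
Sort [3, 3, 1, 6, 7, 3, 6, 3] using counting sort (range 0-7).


Count array: [0, 1, 0, 4, 0, 0, 2, 1]
Reconstruct: [1, 3, 3, 3, 3, 6, 6, 7]


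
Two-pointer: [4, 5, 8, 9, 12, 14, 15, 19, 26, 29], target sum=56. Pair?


Two pointers: lo=0, hi=9
No pair sums to 56


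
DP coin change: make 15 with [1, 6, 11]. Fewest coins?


dp[0]=0; dp[i]=1+min(dp[i-c] for c in coins)
...dp[10]=5, dp[11]=1, dp[12]=2, dp[13]=3, dp[14]=4, dp[15]=5
Minimum coins for 15 = 5


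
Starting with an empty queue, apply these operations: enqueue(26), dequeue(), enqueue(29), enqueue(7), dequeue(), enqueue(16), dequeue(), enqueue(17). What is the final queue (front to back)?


enqueue(26) -> [26]
dequeue() returns 26 -> []
enqueue(29) -> [29]
enqueue(7) -> [29, 7]
dequeue() returns 29 -> [7]
enqueue(16) -> [7, 16]
dequeue() returns 7 -> [16]
enqueue(17) -> [16, 17]
Final queue (front to back): [16, 17]


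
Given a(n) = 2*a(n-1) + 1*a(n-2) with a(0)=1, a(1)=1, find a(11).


Build bottom-up:
...a(9)=1393, a(10)=3363, a(11)=2*3363+1*1393=8119


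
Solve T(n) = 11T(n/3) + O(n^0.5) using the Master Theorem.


a=11, b=3, c=0.5. log_3(11)=2.183 > c=0.5. Case 1: O(n^log_b(a)) = O(n^2.183)
Complexity: O(n^2.183)


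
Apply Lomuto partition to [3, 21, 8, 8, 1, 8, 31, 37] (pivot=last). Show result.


Elements <= 37 go left of pivot.
Result: [3, 21, 8, 8, 1, 8, 31, 37], pivot at index 7


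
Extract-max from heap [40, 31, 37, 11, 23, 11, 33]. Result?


Max = 40
Replace root with last, heapify down
Resulting heap: [37, 31, 33, 11, 23, 11]


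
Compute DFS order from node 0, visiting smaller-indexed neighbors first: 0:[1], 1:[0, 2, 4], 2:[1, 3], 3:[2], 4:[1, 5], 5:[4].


DFS stack-based: start with [0]
Visit order: [0, 1, 2, 3, 4, 5]


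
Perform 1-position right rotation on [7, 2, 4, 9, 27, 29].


Right rotate by 1: [29, 7, 2, 4, 9, 27]


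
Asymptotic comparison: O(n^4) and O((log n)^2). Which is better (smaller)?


polylogarithmic grows slower than quartic
O((log n)^2) is asymptotically smaller; O(n^4) grows faster


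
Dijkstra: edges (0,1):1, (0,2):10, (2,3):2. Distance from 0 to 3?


Dijkstra from 0:
Distances: {0: 0, 1: 1, 2: 10, 3: 12}
Shortest distance to 3 = 12, path = [0, 2, 3]


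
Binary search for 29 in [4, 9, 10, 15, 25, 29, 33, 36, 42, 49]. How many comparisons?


Search for 29:
[0,9] mid=4 arr[4]=25
[5,9] mid=7 arr[7]=36
[5,6] mid=5 arr[5]=29
Total: 3 comparisons


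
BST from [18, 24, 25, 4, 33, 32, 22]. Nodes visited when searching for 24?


BST root = 18
Search for 24: compare at each node
Path: [18, 24]


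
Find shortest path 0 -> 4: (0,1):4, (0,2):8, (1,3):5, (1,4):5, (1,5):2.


Dijkstra from 0:
Distances: {0: 0, 1: 4, 2: 8, 3: 9, 4: 9, 5: 6}
Shortest distance to 4 = 9, path = [0, 1, 4]


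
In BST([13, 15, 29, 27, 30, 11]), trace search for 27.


BST root = 13
Search for 27: compare at each node
Path: [13, 15, 29, 27]


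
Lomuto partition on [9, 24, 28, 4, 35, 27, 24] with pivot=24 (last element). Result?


Elements <= 24 go left of pivot.
Result: [9, 24, 4, 24, 35, 27, 28], pivot at index 3


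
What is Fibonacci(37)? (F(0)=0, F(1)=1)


F(n)=F(n-1)+F(n-2)
...F(35)=9227465, F(36)=14930352, F(37)=24157817


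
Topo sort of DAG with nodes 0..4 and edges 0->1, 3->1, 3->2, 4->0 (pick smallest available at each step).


Kahn's algorithm, process smallest node first
Order: [3, 2, 4, 0, 1]


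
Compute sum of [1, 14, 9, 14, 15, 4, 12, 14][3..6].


Prefix sums: [0, 1, 15, 24, 38, 53, 57, 69, 83]
Sum[3..6] = prefix[7] - prefix[3] = 69 - 24 = 45


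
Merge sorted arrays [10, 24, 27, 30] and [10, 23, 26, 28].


Compare heads, take smaller each step.
Merged: [10, 10, 23, 24, 26, 27, 28, 30]


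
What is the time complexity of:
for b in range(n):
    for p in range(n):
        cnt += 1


Per nesting level: O(n) * O(n) = O(n^2)
Complexity: O(n^2)


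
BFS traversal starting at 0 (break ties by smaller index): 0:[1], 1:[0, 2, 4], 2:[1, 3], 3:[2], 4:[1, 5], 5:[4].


BFS queue: start with [0]
Visit order: [0, 1, 2, 4, 3, 5]


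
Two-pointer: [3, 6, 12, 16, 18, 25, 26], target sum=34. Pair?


Two pointers: lo=0, hi=6
Found pair: (16, 18) summing to 34


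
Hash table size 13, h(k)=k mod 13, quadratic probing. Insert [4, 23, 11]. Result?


Insertions: 4->slot 4; 23->slot 10; 11->slot 11
Table: [None, None, None, None, 4, None, None, None, None, None, 23, 11, None]


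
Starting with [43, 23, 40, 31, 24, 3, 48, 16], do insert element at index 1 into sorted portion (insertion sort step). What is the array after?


After one pass: [23, 43, 40, 31, 24, 3, 48, 16]


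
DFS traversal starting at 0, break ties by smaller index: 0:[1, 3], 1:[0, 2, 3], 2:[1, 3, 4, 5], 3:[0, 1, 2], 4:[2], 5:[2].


DFS stack-based: start with [0]
Visit order: [0, 1, 2, 3, 4, 5]


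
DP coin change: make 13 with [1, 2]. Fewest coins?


dp[0]=0; dp[i]=1+min(dp[i-c] for c in coins)
...dp[8]=4, dp[9]=5, dp[10]=5, dp[11]=6, dp[12]=6, dp[13]=7
Minimum coins for 13 = 7


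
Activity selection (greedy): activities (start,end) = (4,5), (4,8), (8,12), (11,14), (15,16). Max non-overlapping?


Greedy: pick earliest-ending, then skip overlaps.
Selected (3 activities): [(4, 5), (8, 12), (15, 16)]


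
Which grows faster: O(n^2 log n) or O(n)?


linear grows slower than n^2 log n
O(n) is asymptotically smaller; O(n^2 log n) grows faster


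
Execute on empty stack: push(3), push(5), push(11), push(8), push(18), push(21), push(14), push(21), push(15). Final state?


push(3) -> [3]
push(5) -> [3, 5]
push(11) -> [3, 5, 11]
push(8) -> [3, 5, 11, 8]
push(18) -> [3, 5, 11, 8, 18]
push(21) -> [3, 5, 11, 8, 18, 21]
push(14) -> [3, 5, 11, 8, 18, 21, 14]
push(21) -> [3, 5, 11, 8, 18, 21, 14, 21]
push(15) -> [3, 5, 11, 8, 18, 21, 14, 21, 15]
Final stack (bottom to top): [3, 5, 11, 8, 18, 21, 14, 21, 15]


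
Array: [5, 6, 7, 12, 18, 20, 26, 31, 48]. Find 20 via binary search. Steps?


Search for 20:
[0,8] mid=4 arr[4]=18
[5,8] mid=6 arr[6]=26
[5,5] mid=5 arr[5]=20
Total: 3 comparisons


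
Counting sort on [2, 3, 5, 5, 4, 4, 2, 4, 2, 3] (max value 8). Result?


Count array: [0, 0, 3, 2, 3, 2, 0, 0, 0]
Reconstruct: [2, 2, 2, 3, 3, 4, 4, 4, 5, 5]


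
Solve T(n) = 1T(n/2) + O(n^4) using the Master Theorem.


a=1, b=2, c=4. log_2(1)=0 < c=4. Case 3: O(n^c) = O(n^4)
Complexity: O(n^4)


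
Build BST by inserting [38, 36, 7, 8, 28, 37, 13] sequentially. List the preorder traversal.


Root = 38; build tree by BST insertion.
Preorder traversal: [38, 36, 7, 8, 28, 13, 37]


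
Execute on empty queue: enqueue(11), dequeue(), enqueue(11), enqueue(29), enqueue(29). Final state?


enqueue(11) -> [11]
dequeue() returns 11 -> []
enqueue(11) -> [11]
enqueue(29) -> [11, 29]
enqueue(29) -> [11, 29, 29]
Final queue (front to back): [11, 29, 29]


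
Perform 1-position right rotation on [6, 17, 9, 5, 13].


Right rotate by 1: [13, 6, 17, 9, 5]


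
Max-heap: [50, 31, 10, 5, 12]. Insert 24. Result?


Append 24: [50, 31, 10, 5, 12, 24]
Bubble up: swap idx 5(24) with idx 2(10)
Result: [50, 31, 24, 5, 12, 10]


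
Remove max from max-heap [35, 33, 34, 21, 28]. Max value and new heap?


Max = 35
Replace root with last, heapify down
Resulting heap: [34, 33, 28, 21]


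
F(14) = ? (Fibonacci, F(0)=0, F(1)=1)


F(n)=F(n-1)+F(n-2)
...F(12)=144, F(13)=233, F(14)=377


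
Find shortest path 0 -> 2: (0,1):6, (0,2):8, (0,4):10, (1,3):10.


Dijkstra from 0:
Distances: {0: 0, 1: 6, 2: 8, 3: 16, 4: 10}
Shortest distance to 2 = 8, path = [0, 2]


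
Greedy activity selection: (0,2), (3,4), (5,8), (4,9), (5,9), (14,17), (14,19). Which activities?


Greedy: pick earliest-ending, then skip overlaps.
Selected (4 activities): [(0, 2), (3, 4), (5, 8), (14, 17)]


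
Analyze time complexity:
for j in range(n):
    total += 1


Per nesting level: O(n) = O(n)
Complexity: O(n)


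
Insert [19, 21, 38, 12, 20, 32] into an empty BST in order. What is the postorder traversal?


Root = 19; build tree by BST insertion.
Postorder traversal: [12, 20, 32, 38, 21, 19]


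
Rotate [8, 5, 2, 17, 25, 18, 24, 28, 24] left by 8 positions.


Left rotate by 8: [24, 8, 5, 2, 17, 25, 18, 24, 28]


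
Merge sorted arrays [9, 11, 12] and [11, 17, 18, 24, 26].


Compare heads, take smaller each step.
Merged: [9, 11, 11, 12, 17, 18, 24, 26]


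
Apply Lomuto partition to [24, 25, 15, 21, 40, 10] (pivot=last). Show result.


Elements <= 10 go left of pivot.
Result: [10, 25, 15, 21, 40, 24], pivot at index 0


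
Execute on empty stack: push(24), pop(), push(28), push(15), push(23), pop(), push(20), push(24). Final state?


push(24) -> [24]
pop() returns 24 -> []
push(28) -> [28]
push(15) -> [28, 15]
push(23) -> [28, 15, 23]
pop() returns 23 -> [28, 15]
push(20) -> [28, 15, 20]
push(24) -> [28, 15, 20, 24]
Final stack (bottom to top): [28, 15, 20, 24]


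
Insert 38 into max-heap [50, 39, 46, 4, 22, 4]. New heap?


Append 38: [50, 39, 46, 4, 22, 4, 38]
Bubble up: no swaps needed
Result: [50, 39, 46, 4, 22, 4, 38]


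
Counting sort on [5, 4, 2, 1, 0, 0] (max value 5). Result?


Count array: [2, 1, 1, 0, 1, 1]
Reconstruct: [0, 0, 1, 2, 4, 5]


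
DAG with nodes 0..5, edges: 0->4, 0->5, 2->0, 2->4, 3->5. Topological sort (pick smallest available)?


Kahn's algorithm, process smallest node first
Order: [1, 2, 0, 3, 4, 5]


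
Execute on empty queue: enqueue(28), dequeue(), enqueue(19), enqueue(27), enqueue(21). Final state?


enqueue(28) -> [28]
dequeue() returns 28 -> []
enqueue(19) -> [19]
enqueue(27) -> [19, 27]
enqueue(21) -> [19, 27, 21]
Final queue (front to back): [19, 27, 21]


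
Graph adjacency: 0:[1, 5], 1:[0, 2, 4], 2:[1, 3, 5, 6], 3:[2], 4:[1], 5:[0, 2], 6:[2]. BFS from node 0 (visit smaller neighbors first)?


BFS queue: start with [0]
Visit order: [0, 1, 5, 2, 4, 3, 6]


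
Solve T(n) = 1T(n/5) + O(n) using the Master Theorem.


a=1, b=5, c=1. log_5(1)=0 < c=1. Case 3: O(n^c) = O(n)
Complexity: O(n)


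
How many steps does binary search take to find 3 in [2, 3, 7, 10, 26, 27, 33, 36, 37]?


Search for 3:
[0,8] mid=4 arr[4]=26
[0,3] mid=1 arr[1]=3
Total: 2 comparisons


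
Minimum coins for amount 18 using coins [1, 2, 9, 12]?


dp[0]=0; dp[i]=1+min(dp[i-c] for c in coins)
...dp[13]=2, dp[14]=2, dp[15]=3, dp[16]=3, dp[17]=4, dp[18]=2
Minimum coins for 18 = 2


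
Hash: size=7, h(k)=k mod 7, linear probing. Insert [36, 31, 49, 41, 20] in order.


Insertions: 36->slot 1; 31->slot 3; 49->slot 0; 41->slot 6; 20->slot 2
Table: [49, 36, 20, 31, None, None, 41]
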